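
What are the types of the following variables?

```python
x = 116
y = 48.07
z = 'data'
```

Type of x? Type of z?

x is int; z is str

int, str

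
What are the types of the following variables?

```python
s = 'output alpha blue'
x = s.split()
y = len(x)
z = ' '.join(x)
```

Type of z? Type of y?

str.join() returns str; len() returns int

str, int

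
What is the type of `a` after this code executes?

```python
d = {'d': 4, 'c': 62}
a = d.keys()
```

.keys() returns a dict_keys view object

dict_keys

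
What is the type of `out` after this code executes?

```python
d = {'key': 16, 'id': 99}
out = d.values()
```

.values() returns a dict_values view object

dict_values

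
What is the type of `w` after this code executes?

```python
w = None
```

None has type NoneType

NoneType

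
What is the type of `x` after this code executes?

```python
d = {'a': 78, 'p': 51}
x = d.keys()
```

.keys() returns a dict_keys view object

dict_keys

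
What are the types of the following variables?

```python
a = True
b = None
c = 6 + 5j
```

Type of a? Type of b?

a is bool; b is NoneType

bool, NoneType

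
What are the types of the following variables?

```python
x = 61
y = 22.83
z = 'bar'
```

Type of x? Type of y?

x is int; y is float

int, float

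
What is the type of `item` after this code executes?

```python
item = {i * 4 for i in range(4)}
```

A set comprehension {expr for x in iterable} produces a set

set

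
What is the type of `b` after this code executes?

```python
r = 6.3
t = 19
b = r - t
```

float - int returns float (6.3 - 19 = -12.7)

float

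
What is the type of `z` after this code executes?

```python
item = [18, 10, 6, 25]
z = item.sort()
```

list.sort() returns None (sorts in place)

NoneType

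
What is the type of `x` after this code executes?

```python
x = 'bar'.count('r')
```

str.count() returns int

int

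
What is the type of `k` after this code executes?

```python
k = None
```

None has type NoneType

NoneType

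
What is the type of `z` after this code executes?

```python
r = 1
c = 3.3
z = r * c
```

int * float returns float (1 * 3.3 = 3.3)

float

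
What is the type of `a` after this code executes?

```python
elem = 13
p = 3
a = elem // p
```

int // int returns int (13 // 3 = 4)

int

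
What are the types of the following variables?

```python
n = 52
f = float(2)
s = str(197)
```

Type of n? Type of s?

n is int; s is str

int, str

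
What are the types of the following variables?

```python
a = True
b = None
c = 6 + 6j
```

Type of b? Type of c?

b is NoneType; c is complex

NoneType, complex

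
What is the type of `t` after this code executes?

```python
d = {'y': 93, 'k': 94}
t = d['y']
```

Accessing dict[str, int] with key 'y' returns int value 93

int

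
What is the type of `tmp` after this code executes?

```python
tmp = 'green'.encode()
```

str.encode() returns bytes

bytes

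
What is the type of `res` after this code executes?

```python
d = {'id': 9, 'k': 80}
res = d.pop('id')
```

dict.pop() returns the value (int)

int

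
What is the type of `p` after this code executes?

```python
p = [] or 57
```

'or' returns first truthy value (57, which is int)

int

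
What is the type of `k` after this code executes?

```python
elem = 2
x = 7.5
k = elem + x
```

int + float returns float (2 + 7.5 = 9.5)

float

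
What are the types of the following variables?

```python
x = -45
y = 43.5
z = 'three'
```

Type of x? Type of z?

x is int; z is str

int, str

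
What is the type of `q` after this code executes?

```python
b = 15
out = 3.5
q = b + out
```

int + float returns float (15 + 3.5 = 18.5)

float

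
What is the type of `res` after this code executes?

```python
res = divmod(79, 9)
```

divmod() returns a tuple (quotient, remainder)

tuple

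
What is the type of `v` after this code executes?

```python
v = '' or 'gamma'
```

'or' returns first truthy value ('gamma', which is str)

str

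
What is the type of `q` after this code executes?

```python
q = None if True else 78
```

Ternary: condition is True, if branch (None) taken → NoneType

NoneType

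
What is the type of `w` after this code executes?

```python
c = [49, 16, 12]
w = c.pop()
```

list.pop() returns the popped element (int here)

int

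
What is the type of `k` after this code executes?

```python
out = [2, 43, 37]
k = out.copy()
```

list.copy() returns list

list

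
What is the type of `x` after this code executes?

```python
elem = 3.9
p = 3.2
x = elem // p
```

float // float returns float (floor division preserves float type)

float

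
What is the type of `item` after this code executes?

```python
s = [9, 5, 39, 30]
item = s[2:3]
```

Slicing a list always returns a list

list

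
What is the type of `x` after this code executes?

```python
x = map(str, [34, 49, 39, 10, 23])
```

map() returns a map iterator object

map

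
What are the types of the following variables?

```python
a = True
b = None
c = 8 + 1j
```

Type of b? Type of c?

b is NoneType; c is complex

NoneType, complex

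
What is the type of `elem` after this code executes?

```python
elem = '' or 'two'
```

'or' returns first truthy value ('two', which is str)

str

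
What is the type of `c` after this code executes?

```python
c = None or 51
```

'or' with None returns the other value (51, int)

int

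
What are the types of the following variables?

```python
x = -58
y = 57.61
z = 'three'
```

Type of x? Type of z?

x is int; z is str

int, str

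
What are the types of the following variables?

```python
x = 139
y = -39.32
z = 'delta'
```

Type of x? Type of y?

x is int; y is float

int, float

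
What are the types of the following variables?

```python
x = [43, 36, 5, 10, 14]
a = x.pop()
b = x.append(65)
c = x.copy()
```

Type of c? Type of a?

list.copy() returns list; list.pop() returns the element (int)

list, int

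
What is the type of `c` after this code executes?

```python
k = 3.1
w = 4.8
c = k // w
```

float // float returns float (floor division preserves float type)

float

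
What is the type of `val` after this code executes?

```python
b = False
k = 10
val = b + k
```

bool + int returns int (False is 0, so 0 + 10 = 10)

int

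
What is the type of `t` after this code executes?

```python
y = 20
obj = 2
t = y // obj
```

int // int returns int (20 // 2 = 10)

int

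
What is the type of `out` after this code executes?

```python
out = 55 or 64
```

'or' returns the first truthy value (55, which is int)

int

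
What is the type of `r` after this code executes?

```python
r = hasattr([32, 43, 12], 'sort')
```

hasattr() returns bool

bool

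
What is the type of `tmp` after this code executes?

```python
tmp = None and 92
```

'and' returns first falsy value (None)

NoneType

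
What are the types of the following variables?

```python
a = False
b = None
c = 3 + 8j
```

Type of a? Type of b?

a is bool; b is NoneType

bool, NoneType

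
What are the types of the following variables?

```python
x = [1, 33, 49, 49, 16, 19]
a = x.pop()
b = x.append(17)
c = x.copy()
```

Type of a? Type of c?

list.pop() returns the element (int); list.copy() returns list

int, list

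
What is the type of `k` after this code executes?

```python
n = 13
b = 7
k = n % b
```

int % int returns int (13 % 7 = 6)

int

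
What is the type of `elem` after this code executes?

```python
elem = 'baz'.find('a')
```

str.find() returns int (index, or -1)

int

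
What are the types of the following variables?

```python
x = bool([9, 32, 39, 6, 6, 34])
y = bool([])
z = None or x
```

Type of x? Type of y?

bool() returns bool; bool() returns bool

bool, bool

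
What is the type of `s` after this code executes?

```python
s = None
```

None has type NoneType

NoneType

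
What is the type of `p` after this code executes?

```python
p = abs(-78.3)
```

abs() of float returns float

float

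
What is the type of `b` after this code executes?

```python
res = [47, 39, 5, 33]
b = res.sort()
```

list.sort() returns None (sorts in place)

NoneType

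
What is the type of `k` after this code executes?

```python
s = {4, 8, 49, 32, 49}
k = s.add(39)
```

set.add() returns None (mutates in place)

NoneType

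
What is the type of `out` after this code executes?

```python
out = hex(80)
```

hex() returns str representation

str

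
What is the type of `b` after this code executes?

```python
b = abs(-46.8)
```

abs() of float returns float

float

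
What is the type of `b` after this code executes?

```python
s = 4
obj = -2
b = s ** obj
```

int ** negative int returns float

float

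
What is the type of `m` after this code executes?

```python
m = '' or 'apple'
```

'or' returns first truthy value ('apple', which is str)

str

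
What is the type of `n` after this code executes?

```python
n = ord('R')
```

ord() returns int (Unicode code point)

int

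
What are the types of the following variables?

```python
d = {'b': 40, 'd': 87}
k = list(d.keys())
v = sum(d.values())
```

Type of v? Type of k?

sum of int values returns int; list(...) returns list

int, list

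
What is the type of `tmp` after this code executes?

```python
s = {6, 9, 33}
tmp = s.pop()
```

Popping from a set of ints returns int

int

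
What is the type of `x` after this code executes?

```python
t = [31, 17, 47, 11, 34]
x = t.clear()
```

list.clear() returns None

NoneType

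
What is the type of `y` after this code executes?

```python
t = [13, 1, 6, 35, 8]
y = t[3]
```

Indexing a list of ints returns int (t[3] = 35)

int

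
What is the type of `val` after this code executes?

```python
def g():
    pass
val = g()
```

A function with no return statement returns None

NoneType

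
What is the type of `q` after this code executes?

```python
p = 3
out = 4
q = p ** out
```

int ** positive int returns int (3 ** 4 = 81)

int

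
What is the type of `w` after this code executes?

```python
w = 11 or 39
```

'or' returns the first truthy value (11, which is int)

int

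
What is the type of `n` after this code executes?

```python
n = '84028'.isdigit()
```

str.isdigit() returns bool

bool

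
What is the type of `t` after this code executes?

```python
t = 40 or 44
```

'or' returns the first truthy value (40, which is int)

int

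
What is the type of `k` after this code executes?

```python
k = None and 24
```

'and' returns first falsy value (None)

NoneType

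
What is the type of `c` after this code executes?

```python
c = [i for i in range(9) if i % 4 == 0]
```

A list comprehension [...] produces a list

list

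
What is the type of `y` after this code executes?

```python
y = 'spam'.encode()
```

str.encode() returns bytes

bytes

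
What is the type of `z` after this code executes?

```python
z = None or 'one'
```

'or' with None returns the other value ('one', str)

str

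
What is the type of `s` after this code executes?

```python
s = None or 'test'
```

'or' with None returns the other value ('test', str)

str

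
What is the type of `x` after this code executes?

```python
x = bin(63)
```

bin() returns str representation

str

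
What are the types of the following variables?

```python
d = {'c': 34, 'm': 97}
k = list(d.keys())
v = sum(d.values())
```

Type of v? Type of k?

sum of int values returns int; list(...) returns list

int, list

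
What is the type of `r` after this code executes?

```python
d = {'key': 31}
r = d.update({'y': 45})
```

dict.update() returns None

NoneType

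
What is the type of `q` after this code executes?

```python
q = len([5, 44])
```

len() always returns int

int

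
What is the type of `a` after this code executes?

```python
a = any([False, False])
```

any() returns bool

bool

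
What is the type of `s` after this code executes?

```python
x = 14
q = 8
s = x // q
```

int // int returns int (14 // 8 = 1)

int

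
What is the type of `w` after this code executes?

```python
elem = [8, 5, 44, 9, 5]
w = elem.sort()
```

list.sort() returns None (sorts in place)

NoneType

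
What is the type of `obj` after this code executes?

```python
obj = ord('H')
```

ord() returns int (Unicode code point)

int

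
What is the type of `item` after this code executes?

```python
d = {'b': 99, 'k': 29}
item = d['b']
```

Accessing dict[str, int] with key 'b' returns int value 99

int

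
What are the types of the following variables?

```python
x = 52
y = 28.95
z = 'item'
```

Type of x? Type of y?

x is int; y is float

int, float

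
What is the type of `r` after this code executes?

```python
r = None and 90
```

'and' returns first falsy value (None)

NoneType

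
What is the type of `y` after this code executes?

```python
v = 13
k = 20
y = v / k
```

int / int always returns float in Python 3 (13 / 20 = 0.65)

float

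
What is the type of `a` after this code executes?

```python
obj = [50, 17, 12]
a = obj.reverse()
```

list.reverse() returns None

NoneType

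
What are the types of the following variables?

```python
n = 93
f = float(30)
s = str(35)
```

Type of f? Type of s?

f is float; s is str

float, str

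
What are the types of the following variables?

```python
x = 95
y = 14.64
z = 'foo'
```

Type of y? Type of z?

y is float; z is str

float, str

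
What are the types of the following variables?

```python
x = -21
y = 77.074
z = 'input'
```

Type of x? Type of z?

x is int; z is str

int, str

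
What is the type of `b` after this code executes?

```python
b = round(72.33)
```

round() with no ndigits arg returns int

int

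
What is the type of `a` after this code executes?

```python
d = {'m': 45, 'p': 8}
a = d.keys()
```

.keys() returns a dict_keys view object

dict_keys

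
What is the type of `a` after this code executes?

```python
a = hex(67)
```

hex() returns str representation

str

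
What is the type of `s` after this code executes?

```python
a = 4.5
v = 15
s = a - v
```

float - int returns float (4.5 - 15 = -10.5)

float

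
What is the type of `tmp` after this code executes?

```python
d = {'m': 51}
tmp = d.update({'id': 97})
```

dict.update() returns None

NoneType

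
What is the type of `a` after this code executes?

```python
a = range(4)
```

range() returns a range object

range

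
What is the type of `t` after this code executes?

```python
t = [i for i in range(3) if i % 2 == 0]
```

A list comprehension [...] produces a list

list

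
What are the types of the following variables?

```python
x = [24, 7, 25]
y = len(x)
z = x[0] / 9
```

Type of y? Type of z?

len() returns int; int / int returns float

int, float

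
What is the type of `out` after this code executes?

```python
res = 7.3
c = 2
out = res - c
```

float - int returns float (7.3 - 2 = 5.3)

float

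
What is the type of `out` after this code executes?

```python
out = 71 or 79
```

'or' returns the first truthy value (71, which is int)

int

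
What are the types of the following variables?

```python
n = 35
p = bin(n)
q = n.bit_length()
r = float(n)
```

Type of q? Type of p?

int.bit_length() returns int; bin() returns str

int, str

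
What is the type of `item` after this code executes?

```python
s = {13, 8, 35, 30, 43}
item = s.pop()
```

Popping from a set of ints returns int

int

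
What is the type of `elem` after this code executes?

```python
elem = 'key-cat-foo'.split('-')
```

str.split() returns list

list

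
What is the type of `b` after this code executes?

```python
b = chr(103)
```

chr() returns str (single character)

str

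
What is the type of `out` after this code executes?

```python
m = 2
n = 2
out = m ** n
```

int ** positive int returns int (2 ** 2 = 4)

int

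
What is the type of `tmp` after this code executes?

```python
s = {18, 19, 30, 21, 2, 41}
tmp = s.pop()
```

Popping from a set of ints returns int

int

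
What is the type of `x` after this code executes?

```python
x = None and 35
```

'and' returns first falsy value (None)

NoneType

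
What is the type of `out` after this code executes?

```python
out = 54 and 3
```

'and' returns the last value when all truthy (3, which is int)

int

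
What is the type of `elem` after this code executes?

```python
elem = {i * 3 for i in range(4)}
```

A set comprehension {expr for x in iterable} produces a set

set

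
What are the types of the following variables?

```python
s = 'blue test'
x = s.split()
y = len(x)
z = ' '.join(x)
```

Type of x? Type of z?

str.split() returns list; str.join() returns str

list, str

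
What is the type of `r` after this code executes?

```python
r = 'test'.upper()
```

str.upper() returns str

str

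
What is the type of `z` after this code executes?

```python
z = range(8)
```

range() returns a range object

range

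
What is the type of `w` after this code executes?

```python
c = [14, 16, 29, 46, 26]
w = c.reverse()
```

list.reverse() returns None

NoneType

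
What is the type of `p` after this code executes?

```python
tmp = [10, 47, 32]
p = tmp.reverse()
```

list.reverse() returns None

NoneType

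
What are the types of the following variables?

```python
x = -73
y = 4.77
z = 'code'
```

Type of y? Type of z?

y is float; z is str

float, str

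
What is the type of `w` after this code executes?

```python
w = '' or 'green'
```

'or' returns first truthy value ('green', which is str)

str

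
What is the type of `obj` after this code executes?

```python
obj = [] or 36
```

'or' returns first truthy value (36, which is int)

int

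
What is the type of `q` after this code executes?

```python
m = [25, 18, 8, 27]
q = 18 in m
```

'in' operator returns bool

bool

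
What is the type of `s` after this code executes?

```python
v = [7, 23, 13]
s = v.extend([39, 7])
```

list.extend() returns None

NoneType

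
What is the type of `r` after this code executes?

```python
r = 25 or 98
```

'or' returns the first truthy value (25, which is int)

int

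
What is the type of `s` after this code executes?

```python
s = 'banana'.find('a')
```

str.find() returns int (index, or -1)

int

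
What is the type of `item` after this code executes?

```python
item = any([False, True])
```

any() returns bool

bool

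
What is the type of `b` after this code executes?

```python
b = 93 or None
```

'or' returns first truthy value (93, int)

int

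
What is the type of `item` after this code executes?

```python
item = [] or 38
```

'or' returns first truthy value (38, which is int)

int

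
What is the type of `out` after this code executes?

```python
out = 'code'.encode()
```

str.encode() returns bytes

bytes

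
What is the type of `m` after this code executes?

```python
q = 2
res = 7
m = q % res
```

int % int returns int (2 % 7 = 2)

int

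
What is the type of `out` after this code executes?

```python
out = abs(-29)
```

abs() of int returns int

int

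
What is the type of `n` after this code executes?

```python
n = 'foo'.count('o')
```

str.count() returns int

int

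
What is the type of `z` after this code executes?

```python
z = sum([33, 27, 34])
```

sum() of ints returns int

int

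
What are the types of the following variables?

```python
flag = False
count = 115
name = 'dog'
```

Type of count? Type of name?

count is int; name is str

int, str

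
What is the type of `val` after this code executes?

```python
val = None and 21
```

'and' returns first falsy value (None)

NoneType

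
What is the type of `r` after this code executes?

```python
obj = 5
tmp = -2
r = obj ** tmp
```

int ** negative int returns float

float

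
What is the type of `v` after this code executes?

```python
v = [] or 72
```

'or' returns first truthy value (72, which is int)

int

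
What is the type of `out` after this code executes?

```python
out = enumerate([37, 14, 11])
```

enumerate() returns an enumerate iterator object

enumerate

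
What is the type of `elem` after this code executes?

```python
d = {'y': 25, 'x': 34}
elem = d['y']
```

Accessing dict[str, int] with key 'y' returns int value 25

int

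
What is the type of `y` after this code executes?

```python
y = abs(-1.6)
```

abs() of float returns float

float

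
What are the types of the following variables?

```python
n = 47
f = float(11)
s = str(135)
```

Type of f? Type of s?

f is float; s is str

float, str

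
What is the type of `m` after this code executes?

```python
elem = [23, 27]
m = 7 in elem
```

'in' operator returns bool

bool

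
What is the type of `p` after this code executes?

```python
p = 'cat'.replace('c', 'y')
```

str.replace() returns str

str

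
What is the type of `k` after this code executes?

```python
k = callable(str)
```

callable() returns bool

bool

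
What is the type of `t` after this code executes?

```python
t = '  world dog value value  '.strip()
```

str.strip() returns str

str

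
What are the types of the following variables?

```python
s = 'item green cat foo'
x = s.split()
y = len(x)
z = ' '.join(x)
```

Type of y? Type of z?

len() returns int; str.join() returns str

int, str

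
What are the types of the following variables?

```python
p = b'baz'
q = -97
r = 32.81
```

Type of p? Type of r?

p is bytes; r is float

bytes, float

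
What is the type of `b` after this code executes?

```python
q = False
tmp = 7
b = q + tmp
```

bool + int returns int (False is 0, so 0 + 7 = 7)

int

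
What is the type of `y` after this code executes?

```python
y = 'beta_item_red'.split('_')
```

str.split() returns list

list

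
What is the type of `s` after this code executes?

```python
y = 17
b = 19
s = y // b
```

int // int returns int (17 // 19 = 0)

int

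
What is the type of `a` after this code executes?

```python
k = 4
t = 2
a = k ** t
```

int ** positive int returns int (4 ** 2 = 16)

int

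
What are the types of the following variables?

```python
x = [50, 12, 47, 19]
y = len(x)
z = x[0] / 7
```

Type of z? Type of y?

int / int returns float; len() returns int

float, int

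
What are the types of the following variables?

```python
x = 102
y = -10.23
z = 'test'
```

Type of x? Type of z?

x is int; z is str

int, str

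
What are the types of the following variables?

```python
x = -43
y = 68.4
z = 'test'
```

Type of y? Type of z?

y is float; z is str

float, str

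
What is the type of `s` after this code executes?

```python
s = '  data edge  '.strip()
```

str.strip() returns str

str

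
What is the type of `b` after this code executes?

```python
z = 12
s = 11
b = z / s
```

int / int always returns float in Python 3 (12 / 11 = 1.09091)

float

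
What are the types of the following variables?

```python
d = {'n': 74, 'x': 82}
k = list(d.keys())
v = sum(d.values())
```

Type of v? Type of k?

sum of int values returns int; list(...) returns list

int, list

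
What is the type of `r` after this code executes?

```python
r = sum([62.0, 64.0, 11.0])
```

sum() of floats returns float

float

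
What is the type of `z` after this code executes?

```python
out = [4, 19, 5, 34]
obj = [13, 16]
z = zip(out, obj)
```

zip() returns a zip iterator object

zip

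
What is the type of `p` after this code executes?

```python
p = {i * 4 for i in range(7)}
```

A set comprehension {expr for x in iterable} produces a set

set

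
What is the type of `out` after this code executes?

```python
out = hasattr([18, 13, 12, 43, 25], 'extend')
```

hasattr() returns bool

bool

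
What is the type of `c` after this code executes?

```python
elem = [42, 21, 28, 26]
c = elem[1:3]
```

Slicing a list always returns a list

list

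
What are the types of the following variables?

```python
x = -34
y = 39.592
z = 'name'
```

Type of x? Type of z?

x is int; z is str

int, str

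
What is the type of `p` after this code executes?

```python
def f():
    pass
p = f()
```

A function with no return statement returns None

NoneType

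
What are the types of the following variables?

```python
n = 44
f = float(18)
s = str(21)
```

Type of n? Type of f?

n is int; f is float

int, float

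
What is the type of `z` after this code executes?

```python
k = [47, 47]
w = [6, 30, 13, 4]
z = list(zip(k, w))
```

list(zip(...)) returns a list of tuples

list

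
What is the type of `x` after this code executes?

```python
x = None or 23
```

'or' with None returns the other value (23, int)

int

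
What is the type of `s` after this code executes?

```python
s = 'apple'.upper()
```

str.upper() returns str

str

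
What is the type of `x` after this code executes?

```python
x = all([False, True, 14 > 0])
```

all() returns bool

bool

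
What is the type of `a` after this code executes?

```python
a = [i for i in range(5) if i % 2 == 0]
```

A list comprehension [...] produces a list

list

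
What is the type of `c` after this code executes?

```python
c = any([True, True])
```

any() returns bool

bool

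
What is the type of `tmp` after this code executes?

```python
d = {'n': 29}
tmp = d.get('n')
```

dict.get() returns the value (int) when key is found

int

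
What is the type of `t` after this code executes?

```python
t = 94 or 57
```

'or' returns the first truthy value (94, which is int)

int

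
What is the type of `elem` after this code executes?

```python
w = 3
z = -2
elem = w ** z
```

int ** negative int returns float

float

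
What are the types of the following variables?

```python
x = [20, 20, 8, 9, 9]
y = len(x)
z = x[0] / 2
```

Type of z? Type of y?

int / int returns float; len() returns int

float, int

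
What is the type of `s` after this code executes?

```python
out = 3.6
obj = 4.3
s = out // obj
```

float // float returns float (floor division preserves float type)

float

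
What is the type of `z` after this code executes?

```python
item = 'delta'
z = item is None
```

'is' comparison returns bool

bool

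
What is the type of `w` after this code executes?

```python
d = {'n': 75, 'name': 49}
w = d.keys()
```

.keys() returns a dict_keys view object

dict_keys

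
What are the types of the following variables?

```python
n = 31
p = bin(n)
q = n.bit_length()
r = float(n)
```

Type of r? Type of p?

float() returns float; bin() returns str

float, str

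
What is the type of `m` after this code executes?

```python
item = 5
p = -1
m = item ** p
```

int ** negative int returns float

float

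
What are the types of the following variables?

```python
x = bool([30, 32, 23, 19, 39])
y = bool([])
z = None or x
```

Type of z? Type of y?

None or <bool> returns the bool; bool() returns bool

bool, bool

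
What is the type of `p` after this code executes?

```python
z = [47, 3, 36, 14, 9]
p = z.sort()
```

list.sort() returns None (sorts in place)

NoneType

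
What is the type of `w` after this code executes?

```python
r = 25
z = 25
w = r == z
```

Equality comparison returns bool

bool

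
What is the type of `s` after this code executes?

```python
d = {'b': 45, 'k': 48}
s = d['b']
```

Accessing dict[str, int] with key 'b' returns int value 45

int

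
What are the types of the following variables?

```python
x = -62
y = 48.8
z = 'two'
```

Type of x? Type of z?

x is int; z is str

int, str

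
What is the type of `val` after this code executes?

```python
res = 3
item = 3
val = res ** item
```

int ** positive int returns int (3 ** 3 = 27)

int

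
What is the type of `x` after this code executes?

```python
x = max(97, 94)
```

max() of ints returns int

int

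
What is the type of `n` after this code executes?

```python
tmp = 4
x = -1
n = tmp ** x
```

int ** negative int returns float

float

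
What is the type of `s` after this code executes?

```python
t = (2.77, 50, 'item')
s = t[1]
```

Index 1 of tuple is 50 which is int

int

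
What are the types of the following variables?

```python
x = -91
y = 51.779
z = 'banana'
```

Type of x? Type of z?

x is int; z is str

int, str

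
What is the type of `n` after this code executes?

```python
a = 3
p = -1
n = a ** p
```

int ** negative int returns float

float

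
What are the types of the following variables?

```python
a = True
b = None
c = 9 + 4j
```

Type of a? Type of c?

a is bool; c is complex

bool, complex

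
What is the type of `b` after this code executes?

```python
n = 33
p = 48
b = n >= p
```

Comparison operators return bool

bool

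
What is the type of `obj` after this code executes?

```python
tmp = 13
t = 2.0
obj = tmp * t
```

int * float returns float (13 * 2.0 = 26.0)

float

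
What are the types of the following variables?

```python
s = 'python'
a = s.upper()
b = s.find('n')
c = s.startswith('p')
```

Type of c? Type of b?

str.startswith() returns bool; str.find() returns int

bool, int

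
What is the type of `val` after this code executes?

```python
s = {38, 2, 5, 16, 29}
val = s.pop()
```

Popping from a set of ints returns int

int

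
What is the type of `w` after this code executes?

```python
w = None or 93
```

'or' with None returns the other value (93, int)

int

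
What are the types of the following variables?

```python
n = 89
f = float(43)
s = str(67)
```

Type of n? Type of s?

n is int; s is str

int, str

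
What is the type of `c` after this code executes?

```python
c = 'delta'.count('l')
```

str.count() returns int

int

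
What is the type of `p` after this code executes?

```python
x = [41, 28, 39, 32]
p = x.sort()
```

list.sort() returns None (sorts in place)

NoneType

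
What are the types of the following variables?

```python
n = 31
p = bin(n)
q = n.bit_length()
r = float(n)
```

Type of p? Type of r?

bin() returns str; float() returns float

str, float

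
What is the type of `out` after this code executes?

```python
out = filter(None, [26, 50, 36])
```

filter() returns a filter iterator object

filter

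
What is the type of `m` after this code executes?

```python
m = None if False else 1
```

Ternary: condition is False, else branch (1) taken → int

int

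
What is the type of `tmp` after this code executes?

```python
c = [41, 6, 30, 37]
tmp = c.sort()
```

list.sort() returns None (sorts in place)

NoneType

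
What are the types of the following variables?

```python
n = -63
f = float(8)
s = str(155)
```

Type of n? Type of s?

n is int; s is str

int, str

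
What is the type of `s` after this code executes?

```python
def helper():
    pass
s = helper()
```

A function with no return statement returns None

NoneType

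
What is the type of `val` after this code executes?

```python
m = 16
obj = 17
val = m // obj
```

int // int returns int (16 // 17 = 0)

int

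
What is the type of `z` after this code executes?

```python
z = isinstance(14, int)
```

isinstance() returns bool

bool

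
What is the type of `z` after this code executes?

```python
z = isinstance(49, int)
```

isinstance() returns bool

bool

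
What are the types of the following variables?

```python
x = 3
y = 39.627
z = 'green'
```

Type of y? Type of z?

y is float; z is str

float, str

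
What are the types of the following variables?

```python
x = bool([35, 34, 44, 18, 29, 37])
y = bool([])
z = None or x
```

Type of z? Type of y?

None or <bool> returns the bool; bool() returns bool

bool, bool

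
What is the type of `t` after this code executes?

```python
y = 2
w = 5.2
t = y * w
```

int * float returns float (2 * 5.2 = 10.4)

float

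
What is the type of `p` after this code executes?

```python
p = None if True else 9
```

Ternary: condition is True, if branch (None) taken → NoneType

NoneType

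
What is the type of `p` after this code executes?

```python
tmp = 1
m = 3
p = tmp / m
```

int / int always returns float in Python 3 (1 / 3 = 0.333333)

float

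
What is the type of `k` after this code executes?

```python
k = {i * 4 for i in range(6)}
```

A set comprehension {expr for x in iterable} produces a set

set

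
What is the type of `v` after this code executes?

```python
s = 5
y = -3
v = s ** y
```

int ** negative int returns float

float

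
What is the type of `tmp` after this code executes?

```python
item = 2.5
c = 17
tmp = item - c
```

float - int returns float (2.5 - 17 = -14.5)

float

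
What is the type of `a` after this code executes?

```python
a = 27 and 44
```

'and' returns the last value when all truthy (44, which is int)

int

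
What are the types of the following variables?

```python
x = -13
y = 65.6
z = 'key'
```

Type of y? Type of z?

y is float; z is str

float, str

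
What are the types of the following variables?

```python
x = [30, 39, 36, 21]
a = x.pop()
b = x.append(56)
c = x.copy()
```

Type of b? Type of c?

list.append() returns None; list.copy() returns list

NoneType, list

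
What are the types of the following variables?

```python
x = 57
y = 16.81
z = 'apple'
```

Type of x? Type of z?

x is int; z is str

int, str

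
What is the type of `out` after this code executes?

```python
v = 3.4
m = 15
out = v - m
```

float - int returns float (3.4 - 15 = -11.6)

float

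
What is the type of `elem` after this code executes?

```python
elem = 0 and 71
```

'and' returns the first falsy value (0, which is int)

int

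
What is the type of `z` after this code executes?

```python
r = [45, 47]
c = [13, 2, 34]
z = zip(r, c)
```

zip() returns a zip iterator object

zip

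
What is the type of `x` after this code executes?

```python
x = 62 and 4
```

'and' returns the last value when all truthy (4, which is int)

int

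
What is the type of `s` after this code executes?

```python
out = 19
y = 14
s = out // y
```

int // int returns int (19 // 14 = 1)

int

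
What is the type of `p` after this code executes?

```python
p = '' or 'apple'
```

'or' returns first truthy value ('apple', which is str)

str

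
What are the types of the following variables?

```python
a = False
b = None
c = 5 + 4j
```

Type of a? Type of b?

a is bool; b is NoneType

bool, NoneType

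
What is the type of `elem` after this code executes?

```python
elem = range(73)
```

range() returns a range object

range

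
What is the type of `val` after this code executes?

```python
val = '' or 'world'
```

'or' returns first truthy value ('world', which is str)

str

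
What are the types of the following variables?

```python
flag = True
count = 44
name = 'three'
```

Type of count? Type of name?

count is int; name is str

int, str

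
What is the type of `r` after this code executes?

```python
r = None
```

None has type NoneType

NoneType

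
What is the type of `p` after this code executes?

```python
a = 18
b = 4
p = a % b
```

int % int returns int (18 % 4 = 2)

int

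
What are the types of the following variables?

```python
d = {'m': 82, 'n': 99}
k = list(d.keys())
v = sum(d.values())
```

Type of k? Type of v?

list(...) returns list; sum of int values returns int

list, int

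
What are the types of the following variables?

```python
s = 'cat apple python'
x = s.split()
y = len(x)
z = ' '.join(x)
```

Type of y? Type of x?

len() returns int; str.split() returns list

int, list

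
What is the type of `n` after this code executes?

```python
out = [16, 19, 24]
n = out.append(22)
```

list.append() returns None (mutates in place)

NoneType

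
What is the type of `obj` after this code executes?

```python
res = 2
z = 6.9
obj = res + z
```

int + float returns float (2 + 6.9 = 8.9)

float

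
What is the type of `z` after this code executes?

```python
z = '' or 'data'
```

'or' returns first truthy value ('data', which is str)

str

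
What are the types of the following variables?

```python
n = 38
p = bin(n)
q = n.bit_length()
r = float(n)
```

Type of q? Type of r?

int.bit_length() returns int; float() returns float

int, float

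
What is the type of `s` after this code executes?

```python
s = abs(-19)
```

abs() of int returns int

int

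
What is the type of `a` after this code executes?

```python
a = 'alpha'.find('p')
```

str.find() returns int (index, or -1)

int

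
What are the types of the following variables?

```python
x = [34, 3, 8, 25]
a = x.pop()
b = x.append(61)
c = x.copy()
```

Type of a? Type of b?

list.pop() returns the element (int); list.append() returns None

int, NoneType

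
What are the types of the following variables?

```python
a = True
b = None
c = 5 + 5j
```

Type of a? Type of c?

a is bool; c is complex

bool, complex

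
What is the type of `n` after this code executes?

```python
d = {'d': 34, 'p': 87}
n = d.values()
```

.values() returns a dict_values view object

dict_values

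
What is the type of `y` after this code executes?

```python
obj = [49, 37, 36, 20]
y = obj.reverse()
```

list.reverse() returns None

NoneType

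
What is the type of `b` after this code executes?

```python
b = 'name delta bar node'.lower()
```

str.lower() returns str

str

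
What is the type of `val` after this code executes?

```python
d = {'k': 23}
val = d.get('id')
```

dict.get() returns None when key 'id' is not found and no default given

NoneType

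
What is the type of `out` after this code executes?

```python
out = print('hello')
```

print() returns None

NoneType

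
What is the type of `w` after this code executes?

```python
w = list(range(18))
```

list(range(...)) returns list

list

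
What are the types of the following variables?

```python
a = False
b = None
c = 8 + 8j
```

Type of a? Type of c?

a is bool; c is complex

bool, complex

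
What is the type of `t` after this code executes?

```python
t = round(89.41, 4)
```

round() with ndigits arg returns float

float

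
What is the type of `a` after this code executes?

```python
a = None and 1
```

'and' returns first falsy value (None)

NoneType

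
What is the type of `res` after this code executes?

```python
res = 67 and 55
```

'and' returns the last value when all truthy (55, which is int)

int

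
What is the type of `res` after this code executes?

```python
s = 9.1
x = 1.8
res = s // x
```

float // float returns float (floor division preserves float type)

float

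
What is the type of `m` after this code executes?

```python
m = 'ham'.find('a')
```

str.find() returns int (index, or -1)

int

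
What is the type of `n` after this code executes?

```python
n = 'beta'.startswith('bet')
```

str.startswith() returns bool

bool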